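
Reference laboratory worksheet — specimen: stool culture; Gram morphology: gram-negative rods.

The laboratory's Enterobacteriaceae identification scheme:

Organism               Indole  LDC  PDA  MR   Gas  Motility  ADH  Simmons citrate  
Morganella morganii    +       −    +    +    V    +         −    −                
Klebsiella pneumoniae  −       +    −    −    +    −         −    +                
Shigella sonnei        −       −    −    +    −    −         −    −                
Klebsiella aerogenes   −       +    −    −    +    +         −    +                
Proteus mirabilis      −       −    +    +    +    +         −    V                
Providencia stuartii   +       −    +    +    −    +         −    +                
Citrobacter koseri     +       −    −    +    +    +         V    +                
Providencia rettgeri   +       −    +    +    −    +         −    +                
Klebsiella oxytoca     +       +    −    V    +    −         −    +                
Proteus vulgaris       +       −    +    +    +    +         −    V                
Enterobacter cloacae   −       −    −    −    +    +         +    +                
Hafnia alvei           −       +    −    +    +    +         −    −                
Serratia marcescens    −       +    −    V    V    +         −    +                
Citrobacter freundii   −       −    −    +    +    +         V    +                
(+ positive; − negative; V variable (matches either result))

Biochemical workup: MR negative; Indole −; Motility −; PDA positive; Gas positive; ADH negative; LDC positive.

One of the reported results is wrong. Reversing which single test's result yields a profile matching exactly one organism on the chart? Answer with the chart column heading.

As reported, no row in the chart matches all 7 reactions.
Reversing ADH → still no organism matches.
Reversing Motility → still no organism matches.
Reversing PDA (to −) → unique match: Klebsiella pneumoniae.
Reversing MR → still no organism matches.
Reversing LDC → still no organism matches.
Reversing Gas → still no organism matches.
Reversing Indole → still no organism matches.

PDA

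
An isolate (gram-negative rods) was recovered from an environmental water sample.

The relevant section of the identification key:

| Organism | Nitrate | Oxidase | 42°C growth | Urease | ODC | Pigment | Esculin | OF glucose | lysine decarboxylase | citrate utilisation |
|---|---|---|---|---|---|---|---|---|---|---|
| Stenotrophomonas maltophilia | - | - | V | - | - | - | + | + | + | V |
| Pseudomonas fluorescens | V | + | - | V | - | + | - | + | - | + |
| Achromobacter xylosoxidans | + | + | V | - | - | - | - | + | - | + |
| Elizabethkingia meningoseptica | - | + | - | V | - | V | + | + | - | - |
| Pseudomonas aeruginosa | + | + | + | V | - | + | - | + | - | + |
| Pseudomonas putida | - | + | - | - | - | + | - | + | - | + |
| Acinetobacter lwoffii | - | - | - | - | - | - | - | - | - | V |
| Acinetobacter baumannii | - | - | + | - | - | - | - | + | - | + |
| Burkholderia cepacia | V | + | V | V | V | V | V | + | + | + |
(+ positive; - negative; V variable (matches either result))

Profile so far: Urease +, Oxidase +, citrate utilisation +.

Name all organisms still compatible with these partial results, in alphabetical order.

Burkholderia cepacia, Pseudomonas aeruginosa, Pseudomonas fluorescens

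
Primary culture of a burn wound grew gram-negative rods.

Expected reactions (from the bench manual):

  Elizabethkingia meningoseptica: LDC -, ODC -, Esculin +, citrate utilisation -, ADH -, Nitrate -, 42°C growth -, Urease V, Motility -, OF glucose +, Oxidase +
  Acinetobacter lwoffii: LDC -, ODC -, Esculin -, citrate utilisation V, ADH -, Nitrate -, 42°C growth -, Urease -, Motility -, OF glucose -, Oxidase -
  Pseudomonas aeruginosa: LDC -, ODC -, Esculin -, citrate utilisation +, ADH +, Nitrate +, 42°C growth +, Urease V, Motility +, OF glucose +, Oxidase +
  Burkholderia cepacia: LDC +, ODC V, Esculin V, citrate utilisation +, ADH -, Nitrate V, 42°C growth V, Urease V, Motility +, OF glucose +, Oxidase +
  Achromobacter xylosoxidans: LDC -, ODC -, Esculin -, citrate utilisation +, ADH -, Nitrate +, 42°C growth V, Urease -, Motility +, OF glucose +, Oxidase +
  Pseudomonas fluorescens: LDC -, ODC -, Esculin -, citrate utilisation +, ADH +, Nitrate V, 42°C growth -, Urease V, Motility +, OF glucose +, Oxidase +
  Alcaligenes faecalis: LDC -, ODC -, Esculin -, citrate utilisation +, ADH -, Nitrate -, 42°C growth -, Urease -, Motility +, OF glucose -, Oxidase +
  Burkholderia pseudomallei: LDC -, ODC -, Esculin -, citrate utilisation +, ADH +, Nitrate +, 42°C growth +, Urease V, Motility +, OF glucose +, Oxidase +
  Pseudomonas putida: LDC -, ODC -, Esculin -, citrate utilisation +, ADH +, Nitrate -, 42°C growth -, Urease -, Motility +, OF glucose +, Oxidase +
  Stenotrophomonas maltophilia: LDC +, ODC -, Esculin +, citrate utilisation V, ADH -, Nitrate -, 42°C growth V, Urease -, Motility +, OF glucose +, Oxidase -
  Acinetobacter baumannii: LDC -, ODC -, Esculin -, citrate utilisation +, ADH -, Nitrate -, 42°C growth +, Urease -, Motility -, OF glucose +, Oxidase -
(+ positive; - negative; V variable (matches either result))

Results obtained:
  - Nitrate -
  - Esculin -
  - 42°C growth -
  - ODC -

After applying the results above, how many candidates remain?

Esculin -: excludes Elizabethkingia meningoseptica, Stenotrophomonas maltophilia — 9 left.
ODC -: all 9 remaining candidates are consistent.
42°C growth -: excludes Pseudomonas aeruginosa, Burkholderia pseudomallei, Acinetobacter baumannii — 6 left.
Nitrate -: excludes Achromobacter xylosoxidans — 5 left.
Still consistent: Acinetobacter lwoffii, Alcaligenes faecalis, Burkholderia cepacia, Pseudomonas fluorescens, Pseudomonas putida.

5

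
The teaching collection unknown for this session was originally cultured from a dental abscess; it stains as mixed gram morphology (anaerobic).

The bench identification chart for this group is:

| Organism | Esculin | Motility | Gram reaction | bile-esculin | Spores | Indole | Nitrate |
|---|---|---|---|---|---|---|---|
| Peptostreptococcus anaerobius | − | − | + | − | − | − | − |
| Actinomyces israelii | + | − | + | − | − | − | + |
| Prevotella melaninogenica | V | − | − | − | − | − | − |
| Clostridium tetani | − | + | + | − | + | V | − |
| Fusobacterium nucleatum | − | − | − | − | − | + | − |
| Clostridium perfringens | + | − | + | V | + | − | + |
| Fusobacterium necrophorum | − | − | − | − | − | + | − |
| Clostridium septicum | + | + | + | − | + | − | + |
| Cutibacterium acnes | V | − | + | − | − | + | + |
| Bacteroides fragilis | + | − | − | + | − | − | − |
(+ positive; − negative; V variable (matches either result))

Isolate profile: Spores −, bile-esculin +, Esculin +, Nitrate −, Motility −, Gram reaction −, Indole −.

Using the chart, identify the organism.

Gram reaction −: excludes 6 organisms — 4 left.
Spores −: all 4 remaining candidates are consistent.
Motility −: all 4 remaining candidates are consistent.
bile-esculin +: excludes Prevotella melaninogenica, Fusobacterium nucleatum, Fusobacterium necrophorum — 1 left.
Indole −: the one remaining candidate is consistent.
Nitrate −: the one remaining candidate is consistent.
Esculin +: the one remaining candidate is consistent.

Bacteroides fragilis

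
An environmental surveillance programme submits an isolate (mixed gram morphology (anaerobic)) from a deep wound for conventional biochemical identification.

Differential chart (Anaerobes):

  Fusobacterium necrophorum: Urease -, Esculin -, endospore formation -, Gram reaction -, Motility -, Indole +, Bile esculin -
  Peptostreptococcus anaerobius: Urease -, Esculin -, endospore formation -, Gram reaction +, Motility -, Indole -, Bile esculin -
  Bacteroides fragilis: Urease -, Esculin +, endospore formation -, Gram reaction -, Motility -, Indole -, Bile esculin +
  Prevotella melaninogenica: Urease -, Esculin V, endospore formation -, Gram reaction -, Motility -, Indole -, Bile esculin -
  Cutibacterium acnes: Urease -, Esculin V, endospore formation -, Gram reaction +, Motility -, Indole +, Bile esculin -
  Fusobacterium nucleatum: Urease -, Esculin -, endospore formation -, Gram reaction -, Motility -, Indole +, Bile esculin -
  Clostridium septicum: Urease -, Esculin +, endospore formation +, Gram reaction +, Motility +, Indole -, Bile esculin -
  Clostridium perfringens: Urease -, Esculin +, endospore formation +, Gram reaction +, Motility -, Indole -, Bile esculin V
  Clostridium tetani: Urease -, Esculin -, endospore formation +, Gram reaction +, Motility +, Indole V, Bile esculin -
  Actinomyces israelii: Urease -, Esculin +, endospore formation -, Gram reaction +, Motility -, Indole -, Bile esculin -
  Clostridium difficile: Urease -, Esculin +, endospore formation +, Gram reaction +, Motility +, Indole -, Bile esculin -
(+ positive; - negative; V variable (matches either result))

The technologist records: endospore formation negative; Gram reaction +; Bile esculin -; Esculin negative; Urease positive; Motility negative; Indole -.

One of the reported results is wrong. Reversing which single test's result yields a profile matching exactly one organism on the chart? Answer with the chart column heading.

As reported, no row in the chart matches all 7 reactions.
Reversing endospore formation → still no organism matches.
Reversing Indole → still no organism matches.
Reversing Motility → still no organism matches.
Reversing Urease (to -) → unique match: Peptostreptococcus anaerobius.
Reversing Esculin → still no organism matches.
Reversing Bile esculin → still no organism matches.
Reversing Gram reaction → still no organism matches.

Urease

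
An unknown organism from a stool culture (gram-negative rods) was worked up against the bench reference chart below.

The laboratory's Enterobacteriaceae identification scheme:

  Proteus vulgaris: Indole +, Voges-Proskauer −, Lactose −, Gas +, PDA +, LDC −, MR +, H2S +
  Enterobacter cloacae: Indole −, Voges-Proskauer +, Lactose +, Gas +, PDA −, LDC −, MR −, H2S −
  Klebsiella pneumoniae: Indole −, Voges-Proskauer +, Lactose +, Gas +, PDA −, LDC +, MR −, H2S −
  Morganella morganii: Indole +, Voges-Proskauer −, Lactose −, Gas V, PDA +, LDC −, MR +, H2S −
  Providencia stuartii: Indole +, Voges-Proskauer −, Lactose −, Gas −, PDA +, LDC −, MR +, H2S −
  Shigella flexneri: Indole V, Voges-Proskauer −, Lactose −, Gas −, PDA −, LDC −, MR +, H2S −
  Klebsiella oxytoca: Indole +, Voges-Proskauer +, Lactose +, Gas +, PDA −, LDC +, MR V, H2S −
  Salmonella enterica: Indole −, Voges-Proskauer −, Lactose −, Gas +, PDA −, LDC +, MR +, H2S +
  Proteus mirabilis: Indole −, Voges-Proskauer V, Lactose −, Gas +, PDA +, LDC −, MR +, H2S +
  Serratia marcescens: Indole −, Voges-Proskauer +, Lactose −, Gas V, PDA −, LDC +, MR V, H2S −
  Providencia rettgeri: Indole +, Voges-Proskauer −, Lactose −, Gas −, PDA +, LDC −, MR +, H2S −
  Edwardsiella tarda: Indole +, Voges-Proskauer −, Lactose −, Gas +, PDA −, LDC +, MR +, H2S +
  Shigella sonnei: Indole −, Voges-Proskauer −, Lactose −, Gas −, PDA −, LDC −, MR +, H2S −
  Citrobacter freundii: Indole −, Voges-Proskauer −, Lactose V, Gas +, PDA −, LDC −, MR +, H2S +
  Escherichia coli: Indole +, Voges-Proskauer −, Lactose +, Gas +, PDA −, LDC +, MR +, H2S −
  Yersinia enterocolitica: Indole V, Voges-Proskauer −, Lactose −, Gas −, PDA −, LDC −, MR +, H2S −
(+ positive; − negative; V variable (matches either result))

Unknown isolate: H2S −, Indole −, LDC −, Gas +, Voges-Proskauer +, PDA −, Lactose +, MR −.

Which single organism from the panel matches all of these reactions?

PDA −: excludes 5 organisms — 11 left.
Voges-Proskauer +: excludes 7 organisms — 4 left.
Indole −: excludes Klebsiella oxytoca — 3 left.
LDC −: excludes Klebsiella pneumoniae, Serratia marcescens — 1 left.
MR −: the one remaining candidate is consistent.
H2S −: the one remaining candidate is consistent.
Lactose +: the one remaining candidate is consistent.
Gas +: the one remaining candidate is consistent.

Enterobacter cloacae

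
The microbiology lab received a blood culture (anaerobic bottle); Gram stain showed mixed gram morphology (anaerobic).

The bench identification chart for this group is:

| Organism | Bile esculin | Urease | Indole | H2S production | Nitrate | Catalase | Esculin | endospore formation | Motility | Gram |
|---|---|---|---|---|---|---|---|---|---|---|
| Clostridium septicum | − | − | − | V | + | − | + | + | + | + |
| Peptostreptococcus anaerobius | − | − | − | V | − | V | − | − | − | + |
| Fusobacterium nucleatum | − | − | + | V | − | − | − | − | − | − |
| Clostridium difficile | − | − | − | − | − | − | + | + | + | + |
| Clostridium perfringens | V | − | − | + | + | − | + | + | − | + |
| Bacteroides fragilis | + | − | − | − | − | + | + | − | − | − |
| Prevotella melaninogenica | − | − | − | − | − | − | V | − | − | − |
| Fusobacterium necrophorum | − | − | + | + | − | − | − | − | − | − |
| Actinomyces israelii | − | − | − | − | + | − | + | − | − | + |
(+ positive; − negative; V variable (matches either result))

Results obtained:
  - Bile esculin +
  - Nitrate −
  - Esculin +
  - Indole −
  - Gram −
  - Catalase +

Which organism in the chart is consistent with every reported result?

Indole −: excludes Fusobacterium nucleatum, Fusobacterium necrophorum — 7 left.
Esculin +: excludes Peptostreptococcus anaerobius — 6 left.
Bile esculin +: excludes Clostridium septicum, Clostridium difficile, Prevotella melaninogenica, Actinomyces israelii — 2 left.
Gram −: excludes Clostridium perfringens — 1 left.
Nitrate −: the one remaining candidate is consistent.
Catalase +: the one remaining candidate is consistent.

Bacteroides fragilis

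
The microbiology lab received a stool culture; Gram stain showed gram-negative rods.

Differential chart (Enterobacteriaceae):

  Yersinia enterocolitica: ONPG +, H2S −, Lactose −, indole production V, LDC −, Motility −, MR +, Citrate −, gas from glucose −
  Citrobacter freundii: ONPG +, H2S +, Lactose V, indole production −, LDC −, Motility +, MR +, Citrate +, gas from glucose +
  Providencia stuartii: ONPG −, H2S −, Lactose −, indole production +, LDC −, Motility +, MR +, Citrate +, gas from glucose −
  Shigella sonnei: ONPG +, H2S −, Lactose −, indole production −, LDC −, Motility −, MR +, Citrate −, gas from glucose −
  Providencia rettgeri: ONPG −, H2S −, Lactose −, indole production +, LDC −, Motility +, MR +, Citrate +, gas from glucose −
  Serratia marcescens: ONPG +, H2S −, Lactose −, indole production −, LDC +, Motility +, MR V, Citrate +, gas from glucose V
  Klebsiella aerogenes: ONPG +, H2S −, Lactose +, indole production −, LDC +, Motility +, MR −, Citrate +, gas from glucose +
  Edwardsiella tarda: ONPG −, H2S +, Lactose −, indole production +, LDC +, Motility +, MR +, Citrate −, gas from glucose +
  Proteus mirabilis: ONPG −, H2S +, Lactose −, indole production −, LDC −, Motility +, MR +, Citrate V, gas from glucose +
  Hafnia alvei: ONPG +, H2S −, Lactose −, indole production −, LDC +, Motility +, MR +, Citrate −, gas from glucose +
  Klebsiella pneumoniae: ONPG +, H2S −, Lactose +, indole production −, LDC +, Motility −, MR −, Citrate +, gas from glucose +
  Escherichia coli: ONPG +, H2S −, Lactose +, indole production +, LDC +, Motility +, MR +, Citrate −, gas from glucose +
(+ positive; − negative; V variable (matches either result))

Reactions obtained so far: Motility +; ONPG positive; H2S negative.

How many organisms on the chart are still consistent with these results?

4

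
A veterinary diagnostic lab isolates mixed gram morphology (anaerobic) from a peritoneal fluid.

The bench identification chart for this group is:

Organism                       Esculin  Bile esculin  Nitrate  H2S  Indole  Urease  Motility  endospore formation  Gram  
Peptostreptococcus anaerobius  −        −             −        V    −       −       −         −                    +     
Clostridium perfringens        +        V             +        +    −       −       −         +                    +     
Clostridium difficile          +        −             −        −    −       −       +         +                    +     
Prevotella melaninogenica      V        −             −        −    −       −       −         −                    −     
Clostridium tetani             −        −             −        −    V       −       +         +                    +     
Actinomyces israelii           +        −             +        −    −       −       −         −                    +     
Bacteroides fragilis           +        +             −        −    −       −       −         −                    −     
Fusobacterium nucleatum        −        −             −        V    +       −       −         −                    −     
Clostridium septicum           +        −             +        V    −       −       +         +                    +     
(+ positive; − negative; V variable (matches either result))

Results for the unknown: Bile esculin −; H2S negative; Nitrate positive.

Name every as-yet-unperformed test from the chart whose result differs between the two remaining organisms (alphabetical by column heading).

endospore formation, Motility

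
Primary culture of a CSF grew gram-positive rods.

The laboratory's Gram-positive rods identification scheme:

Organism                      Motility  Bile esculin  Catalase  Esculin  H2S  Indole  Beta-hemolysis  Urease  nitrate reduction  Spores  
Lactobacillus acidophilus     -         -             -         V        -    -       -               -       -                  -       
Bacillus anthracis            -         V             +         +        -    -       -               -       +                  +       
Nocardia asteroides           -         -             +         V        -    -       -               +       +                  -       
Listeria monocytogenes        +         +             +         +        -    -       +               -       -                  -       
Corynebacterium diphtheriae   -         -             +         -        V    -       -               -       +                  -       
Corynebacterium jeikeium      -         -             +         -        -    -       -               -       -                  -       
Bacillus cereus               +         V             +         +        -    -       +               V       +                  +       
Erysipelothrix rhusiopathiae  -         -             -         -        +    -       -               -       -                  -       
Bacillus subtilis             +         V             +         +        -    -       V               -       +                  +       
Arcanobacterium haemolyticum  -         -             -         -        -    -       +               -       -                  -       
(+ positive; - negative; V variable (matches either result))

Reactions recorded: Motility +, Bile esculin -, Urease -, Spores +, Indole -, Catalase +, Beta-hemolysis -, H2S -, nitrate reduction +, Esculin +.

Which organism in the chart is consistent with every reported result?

Bacillus subtilis

Catalase +: excludes Lactobacillus acidophilus, Erysipelothrix rhusiopathiae, Arcanobacterium haemolyticum — 7 left.
Bile esculin -: excludes Listeria monocytogenes — 6 left.
H2S -: all 6 remaining candidates are consistent.
Beta-hemolysis -: excludes Bacillus cereus — 5 left.
Spores +: excludes Nocardia asteroides, Corynebacterium diphtheriae, Corynebacterium jeikeium — 2 left.
Urease -: all 2 remaining candidates are consistent.
Indole -: all 2 remaining candidates are consistent.
Esculin +: all 2 remaining candidates are consistent.
Motility +: excludes Bacillus anthracis — 1 left.
nitrate reduction +: the one remaining candidate is consistent.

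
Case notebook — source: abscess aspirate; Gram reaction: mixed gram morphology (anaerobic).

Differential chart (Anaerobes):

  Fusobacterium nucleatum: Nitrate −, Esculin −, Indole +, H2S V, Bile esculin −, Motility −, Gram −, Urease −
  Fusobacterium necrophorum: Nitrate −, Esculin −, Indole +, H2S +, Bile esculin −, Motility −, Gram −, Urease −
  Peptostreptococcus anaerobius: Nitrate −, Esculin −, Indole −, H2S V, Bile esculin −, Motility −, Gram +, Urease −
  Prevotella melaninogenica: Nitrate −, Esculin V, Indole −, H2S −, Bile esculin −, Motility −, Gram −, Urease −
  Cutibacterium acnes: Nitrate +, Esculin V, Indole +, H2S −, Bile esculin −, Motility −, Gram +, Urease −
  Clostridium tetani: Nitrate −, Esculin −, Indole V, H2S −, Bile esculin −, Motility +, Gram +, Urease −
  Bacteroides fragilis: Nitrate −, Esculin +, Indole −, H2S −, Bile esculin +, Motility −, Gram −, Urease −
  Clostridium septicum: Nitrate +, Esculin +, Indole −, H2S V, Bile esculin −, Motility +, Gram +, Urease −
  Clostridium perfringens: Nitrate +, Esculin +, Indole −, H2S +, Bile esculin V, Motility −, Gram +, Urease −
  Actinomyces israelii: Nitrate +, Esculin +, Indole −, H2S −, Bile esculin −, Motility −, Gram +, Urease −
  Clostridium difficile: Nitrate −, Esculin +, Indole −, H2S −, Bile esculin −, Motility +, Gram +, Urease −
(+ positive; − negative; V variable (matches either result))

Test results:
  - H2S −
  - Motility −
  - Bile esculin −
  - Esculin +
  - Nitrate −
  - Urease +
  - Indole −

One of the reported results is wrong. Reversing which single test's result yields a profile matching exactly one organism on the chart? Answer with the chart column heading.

Urease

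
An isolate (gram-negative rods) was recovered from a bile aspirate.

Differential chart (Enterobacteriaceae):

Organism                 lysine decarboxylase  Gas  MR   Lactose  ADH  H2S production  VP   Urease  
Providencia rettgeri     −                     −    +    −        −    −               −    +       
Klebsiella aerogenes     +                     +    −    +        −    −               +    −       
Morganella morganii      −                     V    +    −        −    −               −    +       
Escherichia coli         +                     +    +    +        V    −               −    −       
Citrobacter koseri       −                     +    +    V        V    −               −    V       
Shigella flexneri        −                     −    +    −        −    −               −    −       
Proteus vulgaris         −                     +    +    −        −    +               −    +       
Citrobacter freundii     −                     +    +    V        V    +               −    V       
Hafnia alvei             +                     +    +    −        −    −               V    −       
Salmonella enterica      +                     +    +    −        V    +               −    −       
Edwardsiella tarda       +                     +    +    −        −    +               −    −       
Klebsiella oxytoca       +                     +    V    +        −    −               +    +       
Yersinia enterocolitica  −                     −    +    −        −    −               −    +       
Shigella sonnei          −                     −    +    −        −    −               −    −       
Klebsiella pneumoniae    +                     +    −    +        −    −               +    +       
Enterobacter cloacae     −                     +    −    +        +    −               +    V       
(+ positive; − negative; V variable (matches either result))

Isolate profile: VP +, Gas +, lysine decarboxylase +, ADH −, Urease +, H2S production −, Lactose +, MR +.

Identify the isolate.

VP +: excludes 11 organisms — 5 left.
Gas +: all 5 remaining candidates are consistent.
Lactose +: excludes Hafnia alvei — 4 left.
ADH −: excludes Enterobacter cloacae — 3 left.
H2S production −: all 3 remaining candidates are consistent.
MR +: excludes Klebsiella aerogenes, Klebsiella pneumoniae — 1 left.
Urease +: the one remaining candidate is consistent.
lysine decarboxylase +: the one remaining candidate is consistent.

Klebsiella oxytoca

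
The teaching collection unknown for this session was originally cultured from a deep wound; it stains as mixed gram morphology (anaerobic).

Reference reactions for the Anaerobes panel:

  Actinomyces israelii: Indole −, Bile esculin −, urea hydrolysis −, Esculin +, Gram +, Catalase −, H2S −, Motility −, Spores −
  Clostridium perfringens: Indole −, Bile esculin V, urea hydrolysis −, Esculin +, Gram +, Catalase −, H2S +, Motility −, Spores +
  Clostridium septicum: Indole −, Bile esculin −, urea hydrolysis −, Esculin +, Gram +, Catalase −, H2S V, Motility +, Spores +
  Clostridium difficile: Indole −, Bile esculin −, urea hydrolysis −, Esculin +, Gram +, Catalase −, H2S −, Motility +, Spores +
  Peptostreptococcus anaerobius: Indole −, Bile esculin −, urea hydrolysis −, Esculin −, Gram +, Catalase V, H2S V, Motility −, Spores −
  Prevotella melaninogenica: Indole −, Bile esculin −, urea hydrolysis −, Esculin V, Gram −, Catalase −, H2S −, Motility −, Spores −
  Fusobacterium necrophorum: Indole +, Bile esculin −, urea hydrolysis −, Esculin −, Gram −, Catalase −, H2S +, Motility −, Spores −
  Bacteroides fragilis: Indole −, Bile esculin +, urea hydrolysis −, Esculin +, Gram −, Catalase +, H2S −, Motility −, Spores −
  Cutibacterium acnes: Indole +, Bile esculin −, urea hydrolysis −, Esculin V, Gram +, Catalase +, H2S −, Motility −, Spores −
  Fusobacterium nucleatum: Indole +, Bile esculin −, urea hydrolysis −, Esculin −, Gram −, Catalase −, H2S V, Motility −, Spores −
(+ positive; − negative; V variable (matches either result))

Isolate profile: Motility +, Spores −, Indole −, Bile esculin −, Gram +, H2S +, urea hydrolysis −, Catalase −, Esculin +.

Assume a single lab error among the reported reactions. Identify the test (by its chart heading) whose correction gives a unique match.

As reported, no row in the chart matches all 9 reactions.
Reversing H2S → still no organism matches.
Reversing Indole → still no organism matches.
Reversing Esculin → still no organism matches.
Reversing Spores (to +) → unique match: Clostridium septicum.
Reversing Bile esculin → still no organism matches.
Reversing urea hydrolysis → still no organism matches.
Reversing Motility → still no organism matches.
Reversing Gram → still no organism matches.
Reversing Catalase → still no organism matches.

Spores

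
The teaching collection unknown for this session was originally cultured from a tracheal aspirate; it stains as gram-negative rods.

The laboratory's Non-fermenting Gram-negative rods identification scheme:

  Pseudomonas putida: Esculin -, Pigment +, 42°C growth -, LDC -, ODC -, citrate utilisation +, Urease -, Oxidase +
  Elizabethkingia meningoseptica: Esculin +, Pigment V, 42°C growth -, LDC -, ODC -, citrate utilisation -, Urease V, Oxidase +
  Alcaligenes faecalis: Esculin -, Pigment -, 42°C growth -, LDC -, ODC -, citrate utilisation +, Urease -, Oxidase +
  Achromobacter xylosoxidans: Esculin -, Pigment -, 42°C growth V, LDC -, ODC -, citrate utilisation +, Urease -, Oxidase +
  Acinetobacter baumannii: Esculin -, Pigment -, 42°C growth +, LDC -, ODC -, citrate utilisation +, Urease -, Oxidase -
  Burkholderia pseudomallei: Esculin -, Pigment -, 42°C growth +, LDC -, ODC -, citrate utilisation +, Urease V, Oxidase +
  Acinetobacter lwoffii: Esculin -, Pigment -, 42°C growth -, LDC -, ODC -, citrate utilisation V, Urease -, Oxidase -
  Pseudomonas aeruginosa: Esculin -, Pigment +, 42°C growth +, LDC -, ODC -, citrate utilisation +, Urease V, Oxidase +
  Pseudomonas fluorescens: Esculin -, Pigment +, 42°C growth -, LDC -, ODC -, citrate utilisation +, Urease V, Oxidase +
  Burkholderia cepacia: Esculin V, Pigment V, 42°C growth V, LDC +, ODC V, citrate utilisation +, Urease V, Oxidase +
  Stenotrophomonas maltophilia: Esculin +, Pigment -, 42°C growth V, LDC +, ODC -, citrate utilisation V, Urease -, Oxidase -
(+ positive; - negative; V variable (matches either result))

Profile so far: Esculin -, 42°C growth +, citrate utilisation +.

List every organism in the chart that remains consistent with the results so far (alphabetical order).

Achromobacter xylosoxidans, Acinetobacter baumannii, Burkholderia cepacia, Burkholderia pseudomallei, Pseudomonas aeruginosa

citrate utilisation +: excludes Elizabethkingia meningoseptica — 10 left.
Esculin -: excludes Stenotrophomonas maltophilia — 9 left.
42°C growth +: excludes Pseudomonas putida, Alcaligenes faecalis, Acinetobacter lwoffii, Pseudomonas fluorescens — 5 left.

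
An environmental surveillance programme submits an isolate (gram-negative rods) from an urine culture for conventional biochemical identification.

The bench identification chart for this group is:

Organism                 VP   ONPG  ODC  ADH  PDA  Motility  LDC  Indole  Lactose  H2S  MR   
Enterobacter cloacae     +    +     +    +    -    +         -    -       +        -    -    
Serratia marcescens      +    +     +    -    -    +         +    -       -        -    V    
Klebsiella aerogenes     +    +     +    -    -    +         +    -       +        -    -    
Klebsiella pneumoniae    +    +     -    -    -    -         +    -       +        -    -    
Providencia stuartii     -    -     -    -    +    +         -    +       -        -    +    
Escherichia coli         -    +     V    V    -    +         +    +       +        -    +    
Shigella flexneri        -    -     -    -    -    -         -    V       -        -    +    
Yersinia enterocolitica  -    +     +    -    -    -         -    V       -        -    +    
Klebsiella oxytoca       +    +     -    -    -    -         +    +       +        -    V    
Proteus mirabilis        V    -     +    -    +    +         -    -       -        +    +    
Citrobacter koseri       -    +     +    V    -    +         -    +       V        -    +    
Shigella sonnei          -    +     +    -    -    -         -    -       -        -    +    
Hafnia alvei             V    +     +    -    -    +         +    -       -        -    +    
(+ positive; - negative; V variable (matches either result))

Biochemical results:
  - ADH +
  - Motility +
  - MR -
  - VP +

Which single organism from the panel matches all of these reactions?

Motility +: excludes 5 organisms — 8 left.
MR -: excludes 5 organisms — 3 left.
VP +: all 3 remaining candidates are consistent.
ADH +: excludes Serratia marcescens, Klebsiella aerogenes — 1 left.

Enterobacter cloacae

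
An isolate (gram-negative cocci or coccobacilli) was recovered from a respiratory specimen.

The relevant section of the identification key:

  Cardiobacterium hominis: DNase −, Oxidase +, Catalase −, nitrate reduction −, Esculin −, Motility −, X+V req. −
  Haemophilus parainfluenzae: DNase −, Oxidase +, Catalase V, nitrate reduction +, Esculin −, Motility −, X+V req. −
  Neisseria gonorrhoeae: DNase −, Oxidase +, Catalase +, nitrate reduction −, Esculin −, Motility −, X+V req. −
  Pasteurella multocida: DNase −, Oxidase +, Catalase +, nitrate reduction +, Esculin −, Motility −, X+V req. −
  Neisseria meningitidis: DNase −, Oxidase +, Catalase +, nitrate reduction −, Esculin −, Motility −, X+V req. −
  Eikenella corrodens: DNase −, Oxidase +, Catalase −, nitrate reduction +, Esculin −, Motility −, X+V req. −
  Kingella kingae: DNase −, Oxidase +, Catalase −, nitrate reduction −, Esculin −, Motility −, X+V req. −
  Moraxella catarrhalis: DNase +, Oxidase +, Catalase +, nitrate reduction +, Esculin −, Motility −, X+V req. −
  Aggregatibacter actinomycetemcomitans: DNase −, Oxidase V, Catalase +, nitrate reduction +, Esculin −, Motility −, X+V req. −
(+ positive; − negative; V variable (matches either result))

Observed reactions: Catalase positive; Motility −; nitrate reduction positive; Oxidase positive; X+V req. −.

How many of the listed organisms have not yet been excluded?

Motility −: all 9 remaining candidates are consistent.
Catalase +: excludes Cardiobacterium hominis, Eikenella corrodens, Kingella kingae — 6 left.
Oxidase +: all 6 remaining candidates are consistent.
X+V req. −: all 6 remaining candidates are consistent.
nitrate reduction +: excludes Neisseria gonorrhoeae, Neisseria meningitidis — 4 left.
Still consistent: Aggregatibacter actinomycetemcomitans, Haemophilus parainfluenzae, Moraxella catarrhalis, Pasteurella multocida.

4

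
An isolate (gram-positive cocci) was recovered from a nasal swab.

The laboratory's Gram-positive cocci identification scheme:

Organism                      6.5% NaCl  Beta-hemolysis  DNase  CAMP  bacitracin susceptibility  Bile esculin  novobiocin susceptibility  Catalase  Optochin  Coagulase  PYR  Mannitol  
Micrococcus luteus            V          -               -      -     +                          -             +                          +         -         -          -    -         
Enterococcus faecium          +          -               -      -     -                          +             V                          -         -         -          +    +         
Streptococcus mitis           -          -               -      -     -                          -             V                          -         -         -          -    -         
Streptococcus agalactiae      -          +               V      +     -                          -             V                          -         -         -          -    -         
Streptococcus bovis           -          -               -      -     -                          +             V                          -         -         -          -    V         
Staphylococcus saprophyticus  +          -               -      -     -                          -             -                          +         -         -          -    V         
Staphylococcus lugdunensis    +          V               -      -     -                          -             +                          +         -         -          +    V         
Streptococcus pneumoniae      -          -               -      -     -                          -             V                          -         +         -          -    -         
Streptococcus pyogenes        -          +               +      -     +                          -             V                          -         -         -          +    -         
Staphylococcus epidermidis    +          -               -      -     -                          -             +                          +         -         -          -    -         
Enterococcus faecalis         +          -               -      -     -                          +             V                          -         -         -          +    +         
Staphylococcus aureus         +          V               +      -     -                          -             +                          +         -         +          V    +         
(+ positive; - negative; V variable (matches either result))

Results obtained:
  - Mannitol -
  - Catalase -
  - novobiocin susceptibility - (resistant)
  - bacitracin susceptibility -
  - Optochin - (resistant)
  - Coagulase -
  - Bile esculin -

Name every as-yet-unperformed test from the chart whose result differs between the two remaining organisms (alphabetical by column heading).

Bile esculin -: excludes Enterococcus faecium, Streptococcus bovis, Enterococcus faecalis — 9 left.
bacitracin susceptibility -: excludes Micrococcus luteus, Streptococcus pyogenes — 7 left.
Optochin -: excludes Streptococcus pneumoniae — 6 left.
novobiocin susceptibility -: excludes Staphylococcus lugdunensis, Staphylococcus epidermidis, Staphylococcus aureus — 3 left.
Coagulase -: all 3 remaining candidates are consistent.
Mannitol -: all 3 remaining candidates are consistent.
Catalase -: excludes Staphylococcus saprophyticus — 2 left.
Two candidates remain: Streptococcus agalactiae and Streptococcus mitis.
  6.5% NaCl: - vs - — same for both, does not separate.
  Beta-hemolysis: Streptococcus agalactiae +, Streptococcus mitis - — discriminates.
  DNase: V vs - — variable for at least one, does not separate.
  CAMP: Streptococcus agalactiae +, Streptococcus mitis - — discriminates.
  PYR: - vs - — same for both, does not separate.

Beta-hemolysis, CAMP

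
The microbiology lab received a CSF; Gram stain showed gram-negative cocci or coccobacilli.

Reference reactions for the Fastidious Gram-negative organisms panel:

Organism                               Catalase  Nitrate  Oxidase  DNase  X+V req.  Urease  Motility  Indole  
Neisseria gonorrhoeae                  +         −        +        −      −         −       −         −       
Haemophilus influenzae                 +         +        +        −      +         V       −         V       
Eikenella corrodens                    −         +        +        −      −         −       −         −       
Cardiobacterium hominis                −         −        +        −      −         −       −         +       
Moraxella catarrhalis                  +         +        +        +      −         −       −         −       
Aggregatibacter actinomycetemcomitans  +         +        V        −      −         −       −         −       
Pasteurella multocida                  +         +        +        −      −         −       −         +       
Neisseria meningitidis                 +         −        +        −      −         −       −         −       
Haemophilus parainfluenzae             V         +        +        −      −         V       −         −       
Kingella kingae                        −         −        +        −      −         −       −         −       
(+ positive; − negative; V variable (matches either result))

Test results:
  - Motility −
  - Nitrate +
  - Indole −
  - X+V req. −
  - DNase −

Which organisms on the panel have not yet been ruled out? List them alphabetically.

X+V req. −: excludes Haemophilus influenzae — 9 left.
Motility −: all 9 remaining candidates are consistent.
DNase −: excludes Moraxella catarrhalis — 8 left.
Indole −: excludes Cardiobacterium hominis, Pasteurella multocida — 6 left.
Nitrate +: excludes Neisseria gonorrhoeae, Neisseria meningitidis, Kingella kingae — 3 left.

Aggregatibacter actinomycetemcomitans, Eikenella corrodens, Haemophilus parainfluenzae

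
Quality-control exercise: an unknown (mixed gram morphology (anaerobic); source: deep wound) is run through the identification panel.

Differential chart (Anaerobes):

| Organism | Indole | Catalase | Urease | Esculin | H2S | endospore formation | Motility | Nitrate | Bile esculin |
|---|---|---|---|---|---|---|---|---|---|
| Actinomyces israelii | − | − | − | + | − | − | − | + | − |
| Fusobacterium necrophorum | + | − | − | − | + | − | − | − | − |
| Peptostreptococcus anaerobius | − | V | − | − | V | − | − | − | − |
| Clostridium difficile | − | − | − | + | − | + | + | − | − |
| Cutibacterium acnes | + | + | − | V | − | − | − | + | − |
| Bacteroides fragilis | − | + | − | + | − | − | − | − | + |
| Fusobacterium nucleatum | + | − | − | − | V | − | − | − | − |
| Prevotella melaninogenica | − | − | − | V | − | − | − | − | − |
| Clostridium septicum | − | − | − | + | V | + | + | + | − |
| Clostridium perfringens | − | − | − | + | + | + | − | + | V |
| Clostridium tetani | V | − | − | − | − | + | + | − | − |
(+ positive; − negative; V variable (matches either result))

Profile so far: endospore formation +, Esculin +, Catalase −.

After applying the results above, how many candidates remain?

3

endospore formation +: excludes 7 organisms — 4 left.
Esculin +: excludes Clostridium tetani — 3 left.
Catalase −: all 3 remaining candidates are consistent.
Still consistent: Clostridium difficile, Clostridium perfringens, Clostridium septicum.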